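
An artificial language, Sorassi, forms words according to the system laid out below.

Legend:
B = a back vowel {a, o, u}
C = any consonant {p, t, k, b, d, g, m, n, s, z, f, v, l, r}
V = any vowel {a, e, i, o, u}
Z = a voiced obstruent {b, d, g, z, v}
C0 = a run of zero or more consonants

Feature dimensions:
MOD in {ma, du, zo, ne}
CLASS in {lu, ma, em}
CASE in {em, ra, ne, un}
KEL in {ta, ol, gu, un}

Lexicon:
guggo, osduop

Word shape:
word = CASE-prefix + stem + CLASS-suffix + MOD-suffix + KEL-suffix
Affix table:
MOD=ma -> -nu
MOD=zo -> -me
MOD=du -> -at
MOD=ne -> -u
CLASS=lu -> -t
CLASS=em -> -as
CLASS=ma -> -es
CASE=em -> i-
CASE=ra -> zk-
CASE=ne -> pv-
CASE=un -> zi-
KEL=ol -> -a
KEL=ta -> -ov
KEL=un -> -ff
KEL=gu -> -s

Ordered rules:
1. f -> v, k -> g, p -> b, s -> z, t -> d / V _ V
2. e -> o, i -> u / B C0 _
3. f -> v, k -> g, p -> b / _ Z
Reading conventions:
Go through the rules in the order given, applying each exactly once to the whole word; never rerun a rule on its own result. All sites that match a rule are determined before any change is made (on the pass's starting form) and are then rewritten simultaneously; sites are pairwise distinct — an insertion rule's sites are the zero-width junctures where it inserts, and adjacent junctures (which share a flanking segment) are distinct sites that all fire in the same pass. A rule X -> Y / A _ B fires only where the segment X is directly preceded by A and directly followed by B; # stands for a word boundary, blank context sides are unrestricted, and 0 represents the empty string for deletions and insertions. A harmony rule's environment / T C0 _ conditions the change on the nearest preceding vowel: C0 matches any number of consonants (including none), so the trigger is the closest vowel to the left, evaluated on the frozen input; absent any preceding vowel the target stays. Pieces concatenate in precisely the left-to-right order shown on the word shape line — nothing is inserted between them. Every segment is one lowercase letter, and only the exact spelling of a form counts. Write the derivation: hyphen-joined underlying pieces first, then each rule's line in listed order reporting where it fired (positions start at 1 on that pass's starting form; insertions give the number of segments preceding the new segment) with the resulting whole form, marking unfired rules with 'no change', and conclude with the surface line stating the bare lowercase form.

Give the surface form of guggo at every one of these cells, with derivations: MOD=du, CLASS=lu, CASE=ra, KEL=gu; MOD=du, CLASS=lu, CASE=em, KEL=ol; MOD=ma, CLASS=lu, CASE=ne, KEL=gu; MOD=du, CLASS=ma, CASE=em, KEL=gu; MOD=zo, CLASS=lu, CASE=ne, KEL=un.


cell MOD=du, CLASS=lu, CASE=ra, KEL=gu:
underlying: zk-guggo-t-at-s
1. f -> v, k -> g, p -> b, s -> z, t -> d / V _ V: fires at position(s) 8: zkguggodats
2. e -> o, i -> u / B C0 _: no change
3. f -> v, k -> g, p -> b / _ Z: fires at position(s) 2: zgguggodats
surface: zgguggodats

cell MOD=du, CLASS=lu, CASE=em, KEL=ol:
underlying: i-guggo-t-at-a
1. f -> v, k -> g, p -> b, s -> z, t -> d / V _ V: fires at position(s) 7, 9: iguggodada
2. e -> o, i -> u / B C0 _: no change
3. f -> v, k -> g, p -> b / _ Z: no change
surface: iguggodada

cell MOD=ma, CLASS=lu, CASE=ne, KEL=gu:
underlying: pv-guggo-t-nu-s
1. f -> v, k -> g, p -> b, s -> z, t -> d / V _ V: no change
2. e -> o, i -> u / B C0 _: no change
3. f -> v, k -> g, p -> b / _ Z: fires at position(s) 1: bvguggotnus
surface: bvguggotnus

cell MOD=du, CLASS=ma, CASE=em, KEL=gu:
underlying: i-guggo-es-at-s
1. f -> v, k -> g, p -> b, s -> z, t -> d / V _ V: fires at position(s) 8: iguggoezats
2. e -> o, i -> u / B C0 _: fires at position(s) 7: iguggoozats
3. f -> v, k -> g, p -> b / _ Z: no change
surface: iguggoozats

cell MOD=zo, CLASS=lu, CASE=ne, KEL=un:
underlying: pv-guggo-t-me-ff
1. f -> v, k -> g, p -> b, s -> z, t -> d / V _ V: no change
2. e -> o, i -> u / B C0 _: fires at position(s) 10: pvguggotmoff
3. f -> v, k -> g, p -> b / _ Z: fires at position(s) 1: bvguggotmoff
surface: bvguggotmoff


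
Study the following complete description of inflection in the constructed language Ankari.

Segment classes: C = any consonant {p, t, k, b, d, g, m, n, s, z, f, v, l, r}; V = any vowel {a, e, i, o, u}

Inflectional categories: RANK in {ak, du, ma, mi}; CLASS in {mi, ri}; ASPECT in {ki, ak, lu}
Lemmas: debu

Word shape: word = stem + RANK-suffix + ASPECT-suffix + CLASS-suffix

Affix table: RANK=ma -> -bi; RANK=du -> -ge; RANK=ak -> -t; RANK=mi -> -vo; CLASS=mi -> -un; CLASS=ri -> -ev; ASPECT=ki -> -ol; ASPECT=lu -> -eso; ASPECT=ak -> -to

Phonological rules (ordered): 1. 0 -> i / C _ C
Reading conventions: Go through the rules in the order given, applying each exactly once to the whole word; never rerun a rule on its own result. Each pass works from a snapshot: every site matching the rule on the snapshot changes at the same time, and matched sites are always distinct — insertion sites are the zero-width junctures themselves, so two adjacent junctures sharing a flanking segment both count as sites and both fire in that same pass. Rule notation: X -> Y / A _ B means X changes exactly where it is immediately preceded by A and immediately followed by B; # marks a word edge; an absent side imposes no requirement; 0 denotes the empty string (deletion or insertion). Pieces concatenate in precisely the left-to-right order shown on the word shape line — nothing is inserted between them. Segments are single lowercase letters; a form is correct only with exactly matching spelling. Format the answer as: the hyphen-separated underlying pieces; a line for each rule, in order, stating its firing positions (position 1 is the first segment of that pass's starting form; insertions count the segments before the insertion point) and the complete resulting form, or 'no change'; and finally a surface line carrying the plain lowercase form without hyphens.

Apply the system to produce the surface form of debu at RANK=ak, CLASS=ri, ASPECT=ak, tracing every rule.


underlying: debu-t-to-ev
1. 0 -> i / C _ C: inserts after position(s) 5: debutitoev
surface: debutitoev


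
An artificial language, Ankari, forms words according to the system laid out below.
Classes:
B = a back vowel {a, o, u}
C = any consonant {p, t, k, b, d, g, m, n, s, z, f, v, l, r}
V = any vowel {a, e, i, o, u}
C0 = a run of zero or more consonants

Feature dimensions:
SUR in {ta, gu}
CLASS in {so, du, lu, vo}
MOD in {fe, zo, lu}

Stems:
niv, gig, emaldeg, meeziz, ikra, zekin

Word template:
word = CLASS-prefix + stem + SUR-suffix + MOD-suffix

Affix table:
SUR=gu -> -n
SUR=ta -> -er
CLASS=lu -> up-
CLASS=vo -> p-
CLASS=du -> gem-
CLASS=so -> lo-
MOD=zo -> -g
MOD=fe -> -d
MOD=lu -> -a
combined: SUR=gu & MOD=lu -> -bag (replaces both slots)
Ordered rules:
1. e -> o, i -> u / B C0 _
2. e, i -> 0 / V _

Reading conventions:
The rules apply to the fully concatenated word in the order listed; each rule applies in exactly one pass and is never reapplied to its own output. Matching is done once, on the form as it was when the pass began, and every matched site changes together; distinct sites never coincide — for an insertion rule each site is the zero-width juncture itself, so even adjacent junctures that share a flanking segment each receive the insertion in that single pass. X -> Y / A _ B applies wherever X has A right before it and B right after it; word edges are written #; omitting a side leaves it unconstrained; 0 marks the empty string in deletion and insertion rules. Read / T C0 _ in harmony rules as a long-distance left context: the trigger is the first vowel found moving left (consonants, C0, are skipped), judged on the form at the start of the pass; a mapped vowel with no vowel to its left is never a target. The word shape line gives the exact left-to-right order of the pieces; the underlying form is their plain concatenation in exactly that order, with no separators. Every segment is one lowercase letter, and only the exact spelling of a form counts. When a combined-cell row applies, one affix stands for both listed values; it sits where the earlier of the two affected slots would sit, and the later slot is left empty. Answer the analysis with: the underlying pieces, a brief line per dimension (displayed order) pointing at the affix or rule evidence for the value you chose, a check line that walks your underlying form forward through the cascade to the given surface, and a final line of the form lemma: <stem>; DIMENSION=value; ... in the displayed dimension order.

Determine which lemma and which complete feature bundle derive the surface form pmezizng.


underlying: p-meeziz-n-g
SUR=gu - signalled by the affix -n
CLASS=vo - signalled by the affix p-
MOD=zo - signalled by the affix -g
check: pmeezizng -> pmeezizng -> pmezizng
lemma: meeziz; SUR=gu; CLASS=vo; MOD=zo


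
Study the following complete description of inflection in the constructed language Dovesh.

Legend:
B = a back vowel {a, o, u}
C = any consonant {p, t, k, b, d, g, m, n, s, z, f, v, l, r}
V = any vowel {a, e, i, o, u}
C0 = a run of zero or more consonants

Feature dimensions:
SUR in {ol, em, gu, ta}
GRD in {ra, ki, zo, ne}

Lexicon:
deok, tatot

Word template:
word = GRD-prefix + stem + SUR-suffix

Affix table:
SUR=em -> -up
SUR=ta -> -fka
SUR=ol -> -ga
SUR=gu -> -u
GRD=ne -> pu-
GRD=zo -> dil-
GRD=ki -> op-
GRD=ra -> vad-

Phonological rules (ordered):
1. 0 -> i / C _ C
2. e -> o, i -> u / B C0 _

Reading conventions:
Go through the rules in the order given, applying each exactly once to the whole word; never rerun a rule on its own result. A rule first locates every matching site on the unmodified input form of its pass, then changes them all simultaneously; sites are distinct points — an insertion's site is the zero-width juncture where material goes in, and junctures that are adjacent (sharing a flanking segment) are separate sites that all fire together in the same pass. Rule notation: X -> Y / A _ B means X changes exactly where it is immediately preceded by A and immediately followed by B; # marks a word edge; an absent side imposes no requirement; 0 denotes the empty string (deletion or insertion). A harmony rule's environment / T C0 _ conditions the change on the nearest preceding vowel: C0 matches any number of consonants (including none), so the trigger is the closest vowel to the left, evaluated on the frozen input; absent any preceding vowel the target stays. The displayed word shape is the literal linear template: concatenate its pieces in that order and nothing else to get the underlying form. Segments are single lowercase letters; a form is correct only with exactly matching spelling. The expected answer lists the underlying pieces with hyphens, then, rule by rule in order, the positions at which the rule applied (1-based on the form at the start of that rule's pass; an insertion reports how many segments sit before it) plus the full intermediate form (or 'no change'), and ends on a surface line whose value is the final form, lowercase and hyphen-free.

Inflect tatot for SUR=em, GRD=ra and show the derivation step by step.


underlying: vad-tatot-up
1. 0 -> i / C _ C: inserts after position(s) 3: vaditatotup
2. e -> o, i -> u / B C0 _: fires at position(s) 4: vadutatotup
surface: vadutatotup


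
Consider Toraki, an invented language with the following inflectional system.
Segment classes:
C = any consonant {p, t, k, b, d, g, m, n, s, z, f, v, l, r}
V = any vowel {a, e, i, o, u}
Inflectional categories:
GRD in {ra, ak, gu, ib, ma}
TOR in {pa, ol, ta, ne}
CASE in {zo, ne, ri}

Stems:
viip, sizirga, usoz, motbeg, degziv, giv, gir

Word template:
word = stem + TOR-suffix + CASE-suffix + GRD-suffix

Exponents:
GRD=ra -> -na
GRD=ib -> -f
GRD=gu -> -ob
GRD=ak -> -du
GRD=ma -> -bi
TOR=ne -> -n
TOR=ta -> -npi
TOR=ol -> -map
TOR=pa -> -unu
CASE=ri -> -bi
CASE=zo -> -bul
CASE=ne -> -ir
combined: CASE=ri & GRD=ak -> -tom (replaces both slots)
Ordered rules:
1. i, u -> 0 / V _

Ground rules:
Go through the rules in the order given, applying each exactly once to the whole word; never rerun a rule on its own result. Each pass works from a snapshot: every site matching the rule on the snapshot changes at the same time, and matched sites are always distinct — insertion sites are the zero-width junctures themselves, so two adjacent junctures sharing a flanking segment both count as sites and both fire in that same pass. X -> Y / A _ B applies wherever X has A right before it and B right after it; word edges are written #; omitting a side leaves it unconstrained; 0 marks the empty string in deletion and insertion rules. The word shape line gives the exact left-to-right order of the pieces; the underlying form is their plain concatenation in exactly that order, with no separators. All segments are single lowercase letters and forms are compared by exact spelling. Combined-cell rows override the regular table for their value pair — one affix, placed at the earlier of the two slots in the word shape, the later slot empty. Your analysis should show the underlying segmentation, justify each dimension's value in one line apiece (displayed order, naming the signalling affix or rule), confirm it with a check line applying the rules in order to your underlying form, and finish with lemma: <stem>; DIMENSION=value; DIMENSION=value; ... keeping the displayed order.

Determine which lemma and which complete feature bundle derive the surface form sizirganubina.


underlying: sizirga-unu-bi-na
GRD=ra - signalled by the affix -na
TOR=pa - signalled by the affix -unu
CASE=ri - signalled by the affix -bi
check: sizirgaunubina -> sizirganubina
lemma: sizirga; GRD=ra; TOR=pa; CASE=ri


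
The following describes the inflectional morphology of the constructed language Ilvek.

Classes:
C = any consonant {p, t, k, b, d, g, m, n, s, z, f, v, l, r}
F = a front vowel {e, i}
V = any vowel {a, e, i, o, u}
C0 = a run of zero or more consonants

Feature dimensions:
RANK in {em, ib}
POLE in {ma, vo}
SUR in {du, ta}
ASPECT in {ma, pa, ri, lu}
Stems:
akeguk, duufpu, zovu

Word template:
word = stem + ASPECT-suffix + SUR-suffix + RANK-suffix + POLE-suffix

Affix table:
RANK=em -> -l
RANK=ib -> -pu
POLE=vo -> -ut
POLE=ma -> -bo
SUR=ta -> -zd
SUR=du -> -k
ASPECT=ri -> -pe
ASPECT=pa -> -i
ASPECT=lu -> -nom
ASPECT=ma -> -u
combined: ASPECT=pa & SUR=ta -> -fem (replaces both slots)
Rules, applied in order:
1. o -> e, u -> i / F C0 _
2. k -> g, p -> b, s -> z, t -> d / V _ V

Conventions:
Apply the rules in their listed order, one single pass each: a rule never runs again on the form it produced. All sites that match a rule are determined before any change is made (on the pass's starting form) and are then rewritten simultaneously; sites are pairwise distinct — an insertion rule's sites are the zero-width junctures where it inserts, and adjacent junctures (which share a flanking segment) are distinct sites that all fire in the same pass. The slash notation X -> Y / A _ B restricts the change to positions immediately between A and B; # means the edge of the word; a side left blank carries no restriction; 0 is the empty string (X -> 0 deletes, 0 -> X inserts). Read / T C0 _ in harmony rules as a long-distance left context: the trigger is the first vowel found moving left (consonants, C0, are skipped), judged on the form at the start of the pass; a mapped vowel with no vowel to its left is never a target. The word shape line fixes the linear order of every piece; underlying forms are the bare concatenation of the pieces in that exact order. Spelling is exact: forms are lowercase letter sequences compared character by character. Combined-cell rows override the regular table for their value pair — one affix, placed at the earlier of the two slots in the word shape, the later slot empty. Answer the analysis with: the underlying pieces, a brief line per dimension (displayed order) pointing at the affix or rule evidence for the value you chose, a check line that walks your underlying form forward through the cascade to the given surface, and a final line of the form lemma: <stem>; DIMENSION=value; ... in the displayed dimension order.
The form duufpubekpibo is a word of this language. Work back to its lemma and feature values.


underlying: duufpu-pe-k-pu-bo
RANK=ib - signalled by the affix -pu
POLE=ma - signalled by the affix -bo
SUR=du - signalled by the affix -k
ASPECT=ri - signalled by the affix -pe
check: duufpupekpubo -> duufpupekpibo -> duufpubekpibo
lemma: duufpu; RANK=ib; POLE=ma; SUR=du; ASPECT=ri


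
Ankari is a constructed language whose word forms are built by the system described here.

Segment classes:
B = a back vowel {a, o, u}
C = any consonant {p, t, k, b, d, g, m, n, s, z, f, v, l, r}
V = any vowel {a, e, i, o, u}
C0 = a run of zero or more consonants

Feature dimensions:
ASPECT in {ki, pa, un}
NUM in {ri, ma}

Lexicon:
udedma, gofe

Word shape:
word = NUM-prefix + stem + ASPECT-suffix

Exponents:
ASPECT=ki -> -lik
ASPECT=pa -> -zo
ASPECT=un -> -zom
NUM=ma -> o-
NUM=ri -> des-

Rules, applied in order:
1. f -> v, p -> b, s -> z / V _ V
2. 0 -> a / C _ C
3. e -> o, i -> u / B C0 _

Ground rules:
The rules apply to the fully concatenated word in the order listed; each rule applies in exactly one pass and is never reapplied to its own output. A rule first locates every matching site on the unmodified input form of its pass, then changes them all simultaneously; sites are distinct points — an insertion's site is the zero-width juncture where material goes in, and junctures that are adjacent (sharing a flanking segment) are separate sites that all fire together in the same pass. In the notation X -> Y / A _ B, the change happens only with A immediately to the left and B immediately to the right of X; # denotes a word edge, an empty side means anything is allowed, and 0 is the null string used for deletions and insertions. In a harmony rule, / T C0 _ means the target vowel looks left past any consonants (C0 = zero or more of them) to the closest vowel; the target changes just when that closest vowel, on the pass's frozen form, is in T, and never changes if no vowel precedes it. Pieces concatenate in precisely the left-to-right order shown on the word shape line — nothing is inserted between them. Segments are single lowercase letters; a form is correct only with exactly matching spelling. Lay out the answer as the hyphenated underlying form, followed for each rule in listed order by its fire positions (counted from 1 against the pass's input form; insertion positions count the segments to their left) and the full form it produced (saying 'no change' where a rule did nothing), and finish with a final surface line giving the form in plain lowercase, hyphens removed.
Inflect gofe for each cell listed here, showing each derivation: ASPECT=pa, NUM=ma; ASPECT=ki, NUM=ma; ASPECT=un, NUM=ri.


cell ASPECT=pa, NUM=ma:
underlying: o-gofe-zo
1. f -> v, p -> b, s -> z / V _ V: fires at position(s) 4: ogovezo
2. 0 -> a / C _ C: no change
3. e -> o, i -> u / B C0 _: fires at position(s) 5: ogovozo
surface: ogovozo

cell ASPECT=ki, NUM=ma:
underlying: o-gofe-lik
1. f -> v, p -> b, s -> z / V _ V: fires at position(s) 4: ogovelik
2. 0 -> a / C _ C: no change
3. e -> o, i -> u / B C0 _: fires at position(s) 5: ogovolik
surface: ogovolik

cell ASPECT=un, NUM=ri:
underlying: des-gofe-zom
1. f -> v, p -> b, s -> z / V _ V: fires at position(s) 6: desgovezom
2. 0 -> a / C _ C: inserts after position(s) 3: desagovezom
3. e -> o, i -> u / B C0 _: fires at position(s) 8: desagovozom
surface: desagovozom


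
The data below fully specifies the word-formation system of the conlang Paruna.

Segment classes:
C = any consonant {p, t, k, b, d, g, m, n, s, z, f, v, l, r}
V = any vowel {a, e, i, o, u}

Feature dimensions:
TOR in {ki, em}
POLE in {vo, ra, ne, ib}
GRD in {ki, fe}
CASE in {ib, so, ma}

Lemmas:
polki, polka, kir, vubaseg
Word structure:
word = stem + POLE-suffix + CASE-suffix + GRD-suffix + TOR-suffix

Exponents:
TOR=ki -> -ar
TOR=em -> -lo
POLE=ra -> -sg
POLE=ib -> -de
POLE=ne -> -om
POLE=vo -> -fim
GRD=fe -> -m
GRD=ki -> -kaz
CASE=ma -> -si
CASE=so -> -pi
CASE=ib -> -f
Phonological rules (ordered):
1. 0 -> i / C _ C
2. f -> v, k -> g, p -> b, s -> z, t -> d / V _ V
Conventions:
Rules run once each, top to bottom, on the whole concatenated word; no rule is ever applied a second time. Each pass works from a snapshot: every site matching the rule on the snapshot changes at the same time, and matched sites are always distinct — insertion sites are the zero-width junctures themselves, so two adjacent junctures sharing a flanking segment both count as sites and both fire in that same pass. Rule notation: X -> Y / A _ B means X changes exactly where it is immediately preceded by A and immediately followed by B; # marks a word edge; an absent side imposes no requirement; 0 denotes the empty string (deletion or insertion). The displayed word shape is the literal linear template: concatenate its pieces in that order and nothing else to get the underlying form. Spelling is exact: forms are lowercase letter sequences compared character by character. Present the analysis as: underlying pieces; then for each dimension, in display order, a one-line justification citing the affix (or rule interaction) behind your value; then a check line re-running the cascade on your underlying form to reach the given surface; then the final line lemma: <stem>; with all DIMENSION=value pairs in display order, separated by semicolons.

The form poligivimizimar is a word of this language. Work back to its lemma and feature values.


underlying: polki-fim-si-m-ar
TOR=ki - signalled by the affix -ar
POLE=vo - signalled by the affix -fim
GRD=fe - signalled by the affix -m
CASE=ma - signalled by the affix -si
check: polkifimsimar -> polikifimisimar -> poligivimizimar
lemma: polki; TOR=ki; POLE=vo; GRD=fe; CASE=ma


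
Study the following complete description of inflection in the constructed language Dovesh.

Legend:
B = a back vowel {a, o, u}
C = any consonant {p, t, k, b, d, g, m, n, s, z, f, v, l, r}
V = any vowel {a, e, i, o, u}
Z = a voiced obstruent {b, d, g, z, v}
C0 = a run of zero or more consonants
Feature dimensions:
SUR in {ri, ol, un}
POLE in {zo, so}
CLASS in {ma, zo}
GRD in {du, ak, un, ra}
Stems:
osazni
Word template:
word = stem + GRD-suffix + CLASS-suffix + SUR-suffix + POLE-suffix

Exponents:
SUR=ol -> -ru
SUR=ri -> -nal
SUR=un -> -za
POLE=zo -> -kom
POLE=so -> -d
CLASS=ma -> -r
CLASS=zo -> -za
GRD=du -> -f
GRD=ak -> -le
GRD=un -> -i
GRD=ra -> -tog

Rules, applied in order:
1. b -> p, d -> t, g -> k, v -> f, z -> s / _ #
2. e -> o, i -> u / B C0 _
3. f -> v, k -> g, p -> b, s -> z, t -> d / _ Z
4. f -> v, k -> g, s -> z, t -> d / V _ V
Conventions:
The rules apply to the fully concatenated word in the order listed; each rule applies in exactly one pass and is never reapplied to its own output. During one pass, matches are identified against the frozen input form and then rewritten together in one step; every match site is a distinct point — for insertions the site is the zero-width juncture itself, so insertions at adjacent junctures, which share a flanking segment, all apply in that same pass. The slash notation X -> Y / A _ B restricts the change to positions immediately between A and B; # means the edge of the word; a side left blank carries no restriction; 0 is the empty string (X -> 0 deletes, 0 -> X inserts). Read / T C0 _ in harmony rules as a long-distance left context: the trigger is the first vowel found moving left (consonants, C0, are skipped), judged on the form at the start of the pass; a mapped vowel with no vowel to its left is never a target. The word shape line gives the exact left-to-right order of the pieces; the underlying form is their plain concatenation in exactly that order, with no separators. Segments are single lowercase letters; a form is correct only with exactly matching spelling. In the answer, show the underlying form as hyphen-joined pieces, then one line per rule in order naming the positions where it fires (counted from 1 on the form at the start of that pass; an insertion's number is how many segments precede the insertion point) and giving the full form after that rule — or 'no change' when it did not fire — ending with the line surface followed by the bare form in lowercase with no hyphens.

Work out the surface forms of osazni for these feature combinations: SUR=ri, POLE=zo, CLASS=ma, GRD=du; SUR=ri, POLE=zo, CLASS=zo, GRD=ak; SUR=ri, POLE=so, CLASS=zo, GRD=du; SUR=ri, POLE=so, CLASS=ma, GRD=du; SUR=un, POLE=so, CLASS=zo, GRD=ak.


cell SUR=ri, POLE=zo, CLASS=ma, GRD=du:
underlying: osazni-f-r-nal-kom
1. b -> p, d -> t, g -> k, v -> f, z -> s / _ #: no change
2. e -> o, i -> u / B C0 _: fires at position(s) 6: osaznufrnalkom
3. f -> v, k -> g, p -> b, s -> z, t -> d / _ Z: no change
4. f -> v, k -> g, s -> z, t -> d / V _ V: fires at position(s) 2: ozaznufrnalkom
surface: ozaznufrnalkom

cell SUR=ri, POLE=zo, CLASS=zo, GRD=ak:
underlying: osazni-le-za-nal-kom
1. b -> p, d -> t, g -> k, v -> f, z -> s / _ #: no change
2. e -> o, i -> u / B C0 _: fires at position(s) 6: osaznulezanalkom
3. f -> v, k -> g, p -> b, s -> z, t -> d / _ Z: no change
4. f -> v, k -> g, s -> z, t -> d / V _ V: fires at position(s) 2: ozaznulezanalkom
surface: ozaznulezanalkom

cell SUR=ri, POLE=so, CLASS=zo, GRD=du:
underlying: osazni-f-za-nal-d
1. b -> p, d -> t, g -> k, v -> f, z -> s / _ #: fires at position(s) 13: osaznifzanalt
2. e -> o, i -> u / B C0 _: fires at position(s) 6: osaznufzanalt
3. f -> v, k -> g, p -> b, s -> z, t -> d / _ Z: fires at position(s) 7: osaznuvzanalt
4. f -> v, k -> g, s -> z, t -> d / V _ V: fires at position(s) 2: ozaznuvzanalt
surface: ozaznuvzanalt

cell SUR=ri, POLE=so, CLASS=ma, GRD=du:
underlying: osazni-f-r-nal-d
1. b -> p, d -> t, g -> k, v -> f, z -> s / _ #: fires at position(s) 12: osaznifrnalt
2. e -> o, i -> u / B C0 _: fires at position(s) 6: osaznufrnalt
3. f -> v, k -> g, p -> b, s -> z, t -> d / _ Z: no change
4. f -> v, k -> g, s -> z, t -> d / V _ V: fires at position(s) 2: ozaznufrnalt
surface: ozaznufrnalt

cell SUR=un, POLE=so, CLASS=zo, GRD=ak:
underlying: osazni-le-za-za-d
1. b -> p, d -> t, g -> k, v -> f, z -> s / _ #: fires at position(s) 13: osaznilezazat
2. e -> o, i -> u / B C0 _: fires at position(s) 6: osaznulezazat
3. f -> v, k -> g, p -> b, s -> z, t -> d / _ Z: no change
4. f -> v, k -> g, s -> z, t -> d / V _ V: fires at position(s) 2: ozaznulezazat
surface: ozaznulezazat


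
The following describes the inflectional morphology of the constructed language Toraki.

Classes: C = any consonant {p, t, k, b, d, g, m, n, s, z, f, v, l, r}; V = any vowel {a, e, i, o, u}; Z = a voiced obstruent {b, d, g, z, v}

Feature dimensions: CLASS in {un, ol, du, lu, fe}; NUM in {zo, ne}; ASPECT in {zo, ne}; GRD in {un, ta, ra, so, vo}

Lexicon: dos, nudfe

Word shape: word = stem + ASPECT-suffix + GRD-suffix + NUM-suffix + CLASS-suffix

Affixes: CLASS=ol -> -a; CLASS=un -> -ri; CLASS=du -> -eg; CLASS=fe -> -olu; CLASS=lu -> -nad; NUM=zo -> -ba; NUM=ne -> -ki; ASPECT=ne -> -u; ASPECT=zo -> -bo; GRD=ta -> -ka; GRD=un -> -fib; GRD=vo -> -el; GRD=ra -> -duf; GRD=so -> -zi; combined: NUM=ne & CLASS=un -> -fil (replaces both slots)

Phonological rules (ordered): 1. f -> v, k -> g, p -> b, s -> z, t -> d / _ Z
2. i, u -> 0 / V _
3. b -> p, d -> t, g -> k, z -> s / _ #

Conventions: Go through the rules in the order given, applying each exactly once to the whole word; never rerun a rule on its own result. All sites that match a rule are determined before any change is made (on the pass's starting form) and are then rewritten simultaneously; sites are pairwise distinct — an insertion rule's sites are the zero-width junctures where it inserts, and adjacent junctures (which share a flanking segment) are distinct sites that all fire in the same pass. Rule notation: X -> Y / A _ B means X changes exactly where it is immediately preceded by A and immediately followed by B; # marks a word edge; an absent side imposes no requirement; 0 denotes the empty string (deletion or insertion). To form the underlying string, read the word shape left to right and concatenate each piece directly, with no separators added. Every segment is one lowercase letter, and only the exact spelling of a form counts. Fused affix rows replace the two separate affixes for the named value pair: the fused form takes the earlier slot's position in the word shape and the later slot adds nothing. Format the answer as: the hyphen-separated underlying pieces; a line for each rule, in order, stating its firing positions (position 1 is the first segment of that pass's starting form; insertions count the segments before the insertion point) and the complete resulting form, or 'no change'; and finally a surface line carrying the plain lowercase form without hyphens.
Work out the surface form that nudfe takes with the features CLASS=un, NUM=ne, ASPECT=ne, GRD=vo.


underlying: nudfe-u-el-fil
1. f -> v, k -> g, p -> b, s -> z, t -> d / _ Z: no change
2. i, u -> 0 / V _: fires at position(s) 6: nudfeelfil
3. b -> p, d -> t, g -> k, z -> s / _ #: no change
surface: nudfeelfil


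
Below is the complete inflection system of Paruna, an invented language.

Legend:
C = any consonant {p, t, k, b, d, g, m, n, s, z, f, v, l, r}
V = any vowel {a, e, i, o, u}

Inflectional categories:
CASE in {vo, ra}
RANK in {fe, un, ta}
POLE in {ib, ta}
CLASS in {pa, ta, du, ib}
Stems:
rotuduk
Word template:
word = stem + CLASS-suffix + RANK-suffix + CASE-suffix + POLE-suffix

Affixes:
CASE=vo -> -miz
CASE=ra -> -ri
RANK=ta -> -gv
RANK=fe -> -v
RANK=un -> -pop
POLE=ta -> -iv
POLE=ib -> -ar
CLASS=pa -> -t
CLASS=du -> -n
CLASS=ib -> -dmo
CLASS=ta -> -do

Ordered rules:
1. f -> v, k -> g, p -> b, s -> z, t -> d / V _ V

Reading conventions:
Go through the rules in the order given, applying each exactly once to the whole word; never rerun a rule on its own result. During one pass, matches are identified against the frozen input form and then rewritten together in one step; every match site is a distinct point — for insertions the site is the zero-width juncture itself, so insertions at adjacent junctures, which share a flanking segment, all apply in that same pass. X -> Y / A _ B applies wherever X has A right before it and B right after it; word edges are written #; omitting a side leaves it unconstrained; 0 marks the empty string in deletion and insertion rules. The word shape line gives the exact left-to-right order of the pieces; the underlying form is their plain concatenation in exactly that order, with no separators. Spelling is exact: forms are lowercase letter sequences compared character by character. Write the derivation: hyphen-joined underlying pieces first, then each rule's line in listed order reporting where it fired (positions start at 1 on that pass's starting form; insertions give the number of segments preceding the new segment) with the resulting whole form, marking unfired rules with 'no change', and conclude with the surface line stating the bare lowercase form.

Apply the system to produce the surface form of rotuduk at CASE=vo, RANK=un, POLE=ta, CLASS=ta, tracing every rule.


underlying: rotuduk-do-pop-miz-iv
1. f -> v, k -> g, p -> b, s -> z, t -> d / V _ V: fires at position(s) 3, 10: rodudukdobopmiziv
surface: rodudukdobopmiziv


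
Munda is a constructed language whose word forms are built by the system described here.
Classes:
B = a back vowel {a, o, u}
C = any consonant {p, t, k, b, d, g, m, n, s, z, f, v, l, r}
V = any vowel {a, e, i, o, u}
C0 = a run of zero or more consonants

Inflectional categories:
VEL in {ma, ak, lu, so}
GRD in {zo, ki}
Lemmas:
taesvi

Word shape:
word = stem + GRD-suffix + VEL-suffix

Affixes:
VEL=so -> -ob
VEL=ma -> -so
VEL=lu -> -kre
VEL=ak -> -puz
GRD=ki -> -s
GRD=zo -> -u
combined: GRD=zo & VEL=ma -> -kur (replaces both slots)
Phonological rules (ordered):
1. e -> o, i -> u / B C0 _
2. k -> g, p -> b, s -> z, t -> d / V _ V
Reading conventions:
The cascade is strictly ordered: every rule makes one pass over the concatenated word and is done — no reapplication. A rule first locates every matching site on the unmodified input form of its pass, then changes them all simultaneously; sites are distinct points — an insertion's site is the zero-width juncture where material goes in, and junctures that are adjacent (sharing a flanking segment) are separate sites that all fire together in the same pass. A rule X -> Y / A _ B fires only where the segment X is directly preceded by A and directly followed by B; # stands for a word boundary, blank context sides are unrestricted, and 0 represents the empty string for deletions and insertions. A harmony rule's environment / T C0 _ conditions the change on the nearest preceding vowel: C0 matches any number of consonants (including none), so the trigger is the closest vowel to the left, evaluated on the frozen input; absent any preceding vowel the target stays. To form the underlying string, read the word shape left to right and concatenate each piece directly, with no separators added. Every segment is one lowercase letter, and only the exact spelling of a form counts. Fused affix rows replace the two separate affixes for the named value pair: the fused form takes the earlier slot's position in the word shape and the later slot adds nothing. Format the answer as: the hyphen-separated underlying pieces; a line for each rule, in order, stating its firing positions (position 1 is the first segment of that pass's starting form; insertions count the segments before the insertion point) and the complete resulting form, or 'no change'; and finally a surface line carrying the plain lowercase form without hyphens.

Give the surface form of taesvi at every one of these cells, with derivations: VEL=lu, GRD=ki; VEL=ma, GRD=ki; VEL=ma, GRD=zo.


cell VEL=lu, GRD=ki:
underlying: taesvi-s-kre
1. e -> o, i -> u / B C0 _: fires at position(s) 3: taosviskre
2. k -> g, p -> b, s -> z, t -> d / V _ V: no change
surface: taosviskre

cell VEL=ma, GRD=ki:
underlying: taesvi-s-so
1. e -> o, i -> u / B C0 _: fires at position(s) 3: taosvisso
2. k -> g, p -> b, s -> z, t -> d / V _ V: no change
surface: taosvisso

cell VEL=ma, GRD=zo:
underlying: taesvi-kur
1. e -> o, i -> u / B C0 _: fires at position(s) 3: taosvikur
2. k -> g, p -> b, s -> z, t -> d / V _ V: fires at position(s) 7: taosvigur
surface: taosvigur


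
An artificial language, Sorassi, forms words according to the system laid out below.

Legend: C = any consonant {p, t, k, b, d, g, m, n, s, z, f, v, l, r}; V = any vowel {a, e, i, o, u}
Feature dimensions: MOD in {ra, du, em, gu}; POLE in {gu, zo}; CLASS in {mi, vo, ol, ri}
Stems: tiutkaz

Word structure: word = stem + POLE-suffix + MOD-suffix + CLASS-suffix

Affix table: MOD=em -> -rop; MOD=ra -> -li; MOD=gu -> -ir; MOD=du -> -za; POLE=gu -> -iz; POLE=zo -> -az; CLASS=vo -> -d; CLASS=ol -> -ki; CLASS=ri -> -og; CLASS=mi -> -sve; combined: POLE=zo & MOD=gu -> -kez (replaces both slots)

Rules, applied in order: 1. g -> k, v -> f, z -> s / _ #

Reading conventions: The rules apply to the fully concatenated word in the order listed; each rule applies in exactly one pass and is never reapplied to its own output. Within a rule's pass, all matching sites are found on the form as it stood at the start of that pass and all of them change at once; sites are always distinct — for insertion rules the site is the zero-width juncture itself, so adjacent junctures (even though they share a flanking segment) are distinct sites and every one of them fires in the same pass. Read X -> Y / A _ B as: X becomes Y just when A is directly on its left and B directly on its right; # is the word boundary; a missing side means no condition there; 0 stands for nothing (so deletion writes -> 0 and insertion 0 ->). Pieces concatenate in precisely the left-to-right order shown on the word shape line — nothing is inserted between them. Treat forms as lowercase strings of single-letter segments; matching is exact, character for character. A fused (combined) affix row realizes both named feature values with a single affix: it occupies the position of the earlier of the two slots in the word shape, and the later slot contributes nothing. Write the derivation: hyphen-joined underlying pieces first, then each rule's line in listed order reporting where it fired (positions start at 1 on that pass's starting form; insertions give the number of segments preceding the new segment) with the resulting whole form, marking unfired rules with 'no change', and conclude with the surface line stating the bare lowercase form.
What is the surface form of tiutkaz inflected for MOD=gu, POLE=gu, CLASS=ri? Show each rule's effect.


underlying: tiutkaz-iz-ir-og
1. g -> k, v -> f, z -> s / _ #: fires at position(s) 13: tiutkazizirok
surface: tiutkazizirok


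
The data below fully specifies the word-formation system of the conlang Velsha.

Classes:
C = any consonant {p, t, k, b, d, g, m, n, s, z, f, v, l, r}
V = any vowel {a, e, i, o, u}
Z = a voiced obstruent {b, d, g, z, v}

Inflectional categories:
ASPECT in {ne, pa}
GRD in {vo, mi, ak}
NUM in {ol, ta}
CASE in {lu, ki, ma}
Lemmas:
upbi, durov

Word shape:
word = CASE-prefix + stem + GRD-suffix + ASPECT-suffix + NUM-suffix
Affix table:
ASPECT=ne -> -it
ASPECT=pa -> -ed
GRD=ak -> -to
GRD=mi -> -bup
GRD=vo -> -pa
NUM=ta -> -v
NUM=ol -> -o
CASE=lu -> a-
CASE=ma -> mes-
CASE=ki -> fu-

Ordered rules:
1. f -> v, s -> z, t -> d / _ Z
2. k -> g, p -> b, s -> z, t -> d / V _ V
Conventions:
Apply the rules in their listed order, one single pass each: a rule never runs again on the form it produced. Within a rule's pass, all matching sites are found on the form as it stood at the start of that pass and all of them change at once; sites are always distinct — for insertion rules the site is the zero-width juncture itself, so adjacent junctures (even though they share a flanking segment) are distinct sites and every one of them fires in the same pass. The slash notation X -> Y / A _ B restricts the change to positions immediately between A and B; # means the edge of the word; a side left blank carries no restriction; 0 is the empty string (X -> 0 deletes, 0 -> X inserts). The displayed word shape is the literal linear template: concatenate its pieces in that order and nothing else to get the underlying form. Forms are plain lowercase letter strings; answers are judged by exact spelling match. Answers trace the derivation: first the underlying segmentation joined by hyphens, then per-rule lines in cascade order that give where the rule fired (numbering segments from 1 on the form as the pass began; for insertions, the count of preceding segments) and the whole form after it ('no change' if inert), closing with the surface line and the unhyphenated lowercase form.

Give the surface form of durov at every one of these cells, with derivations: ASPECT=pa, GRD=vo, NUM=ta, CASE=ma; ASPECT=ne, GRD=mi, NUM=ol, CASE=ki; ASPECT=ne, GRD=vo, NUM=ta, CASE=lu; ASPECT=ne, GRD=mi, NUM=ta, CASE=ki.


cell ASPECT=pa, GRD=vo, NUM=ta, CASE=ma:
underlying: mes-durov-pa-ed-v
1. f -> v, s -> z, t -> d / _ Z: fires at position(s) 3: mezdurovpaedv
2. k -> g, p -> b, s -> z, t -> d / V _ V: no change
surface: mezdurovpaedv

cell ASPECT=ne, GRD=mi, NUM=ol, CASE=ki:
underlying: fu-durov-bup-it-o
1. f -> v, s -> z, t -> d / _ Z: no change
2. k -> g, p -> b, s -> z, t -> d / V _ V: fires at position(s) 10, 12: fudurovbubido
surface: fudurovbubido

cell ASPECT=ne, GRD=vo, NUM=ta, CASE=lu:
underlying: a-durov-pa-it-v
1. f -> v, s -> z, t -> d / _ Z: fires at position(s) 10: adurovpaidv
2. k -> g, p -> b, s -> z, t -> d / V _ V: no change
surface: adurovpaidv

cell ASPECT=ne, GRD=mi, NUM=ta, CASE=ki:
underlying: fu-durov-bup-it-v
1. f -> v, s -> z, t -> d / _ Z: fires at position(s) 12: fudurovbupidv
2. k -> g, p -> b, s -> z, t -> d / V _ V: fires at position(s) 10: fudurovbubidv
surface: fudurovbubidv


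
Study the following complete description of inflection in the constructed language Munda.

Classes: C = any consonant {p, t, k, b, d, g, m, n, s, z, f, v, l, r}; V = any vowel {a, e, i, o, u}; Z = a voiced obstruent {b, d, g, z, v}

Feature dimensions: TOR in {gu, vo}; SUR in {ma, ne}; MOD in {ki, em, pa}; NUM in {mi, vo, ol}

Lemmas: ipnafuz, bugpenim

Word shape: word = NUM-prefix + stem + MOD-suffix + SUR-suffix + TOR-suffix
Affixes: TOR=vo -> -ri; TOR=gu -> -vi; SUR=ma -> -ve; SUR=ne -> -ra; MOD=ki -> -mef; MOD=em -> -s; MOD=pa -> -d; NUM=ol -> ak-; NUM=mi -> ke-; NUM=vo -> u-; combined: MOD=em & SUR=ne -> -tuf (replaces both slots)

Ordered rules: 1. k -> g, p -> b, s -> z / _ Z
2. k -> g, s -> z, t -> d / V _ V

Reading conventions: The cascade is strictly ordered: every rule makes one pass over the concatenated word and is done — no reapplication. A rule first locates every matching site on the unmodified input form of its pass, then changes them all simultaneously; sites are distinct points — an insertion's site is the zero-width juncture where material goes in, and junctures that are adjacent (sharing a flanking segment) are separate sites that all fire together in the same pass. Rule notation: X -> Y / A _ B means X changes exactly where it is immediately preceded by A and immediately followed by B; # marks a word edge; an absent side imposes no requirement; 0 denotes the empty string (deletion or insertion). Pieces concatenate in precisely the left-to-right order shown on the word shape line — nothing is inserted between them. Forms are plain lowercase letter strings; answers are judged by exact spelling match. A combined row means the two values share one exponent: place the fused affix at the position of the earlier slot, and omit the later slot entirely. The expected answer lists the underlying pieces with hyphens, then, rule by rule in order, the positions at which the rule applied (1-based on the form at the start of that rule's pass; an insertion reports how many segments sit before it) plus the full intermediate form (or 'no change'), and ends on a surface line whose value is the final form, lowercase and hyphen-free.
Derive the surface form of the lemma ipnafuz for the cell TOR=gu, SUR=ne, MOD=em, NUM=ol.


underlying: ak-ipnafuz-tuf-vi
1. k -> g, p -> b, s -> z / _ Z: no change
2. k -> g, s -> z, t -> d / V _ V: fires at position(s) 2: agipnafuztufvi
surface: agipnafuztufvi
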